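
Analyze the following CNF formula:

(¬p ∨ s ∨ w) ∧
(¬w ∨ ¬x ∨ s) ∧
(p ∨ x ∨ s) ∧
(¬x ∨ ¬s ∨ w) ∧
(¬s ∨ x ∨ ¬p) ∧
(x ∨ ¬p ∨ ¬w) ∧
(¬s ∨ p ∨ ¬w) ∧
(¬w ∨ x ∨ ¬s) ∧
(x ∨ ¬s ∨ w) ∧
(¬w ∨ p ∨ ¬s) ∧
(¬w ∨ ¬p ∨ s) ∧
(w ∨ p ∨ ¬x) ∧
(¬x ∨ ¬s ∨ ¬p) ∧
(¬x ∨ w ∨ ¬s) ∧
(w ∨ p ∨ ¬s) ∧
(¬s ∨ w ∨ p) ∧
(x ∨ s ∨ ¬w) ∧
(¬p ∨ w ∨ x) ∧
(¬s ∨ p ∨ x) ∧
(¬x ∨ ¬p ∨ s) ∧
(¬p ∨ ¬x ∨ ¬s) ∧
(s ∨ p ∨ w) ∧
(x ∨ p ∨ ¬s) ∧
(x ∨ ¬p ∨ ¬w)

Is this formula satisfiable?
No

No, the formula is not satisfiable.

No assignment of truth values to the variables can make all 24 clauses true simultaneously.

The formula is UNSAT (unsatisfiable).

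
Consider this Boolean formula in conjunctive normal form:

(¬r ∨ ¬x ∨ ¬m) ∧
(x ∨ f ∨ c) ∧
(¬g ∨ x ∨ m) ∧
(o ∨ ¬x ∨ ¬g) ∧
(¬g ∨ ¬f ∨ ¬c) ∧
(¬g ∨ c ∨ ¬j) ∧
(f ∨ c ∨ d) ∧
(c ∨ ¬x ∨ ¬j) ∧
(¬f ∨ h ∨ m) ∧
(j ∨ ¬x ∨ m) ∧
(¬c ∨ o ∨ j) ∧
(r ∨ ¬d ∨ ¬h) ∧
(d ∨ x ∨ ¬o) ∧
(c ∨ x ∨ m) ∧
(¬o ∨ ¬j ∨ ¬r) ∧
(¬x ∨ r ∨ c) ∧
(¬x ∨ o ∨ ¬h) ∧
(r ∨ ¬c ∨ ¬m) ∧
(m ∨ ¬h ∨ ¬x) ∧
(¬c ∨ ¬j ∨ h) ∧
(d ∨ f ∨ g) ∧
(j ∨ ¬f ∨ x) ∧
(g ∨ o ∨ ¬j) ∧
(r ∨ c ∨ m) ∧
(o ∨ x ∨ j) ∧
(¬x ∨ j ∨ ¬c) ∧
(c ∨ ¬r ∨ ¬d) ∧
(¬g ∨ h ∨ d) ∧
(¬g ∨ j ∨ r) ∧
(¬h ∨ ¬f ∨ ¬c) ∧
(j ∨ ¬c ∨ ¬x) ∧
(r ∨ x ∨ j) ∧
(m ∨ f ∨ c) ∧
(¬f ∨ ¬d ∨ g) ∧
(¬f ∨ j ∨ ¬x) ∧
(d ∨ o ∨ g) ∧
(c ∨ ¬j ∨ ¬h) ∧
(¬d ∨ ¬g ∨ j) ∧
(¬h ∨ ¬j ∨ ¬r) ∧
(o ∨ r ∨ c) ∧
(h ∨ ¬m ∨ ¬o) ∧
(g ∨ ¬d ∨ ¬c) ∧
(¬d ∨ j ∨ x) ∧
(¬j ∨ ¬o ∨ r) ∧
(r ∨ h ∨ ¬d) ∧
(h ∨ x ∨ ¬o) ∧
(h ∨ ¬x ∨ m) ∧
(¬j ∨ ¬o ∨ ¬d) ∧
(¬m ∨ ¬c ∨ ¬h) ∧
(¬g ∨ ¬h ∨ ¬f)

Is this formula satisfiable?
No

No, the formula is not satisfiable.

No assignment of truth values to the variables can make all 50 clauses true simultaneously.

The formula is UNSAT (unsatisfiable).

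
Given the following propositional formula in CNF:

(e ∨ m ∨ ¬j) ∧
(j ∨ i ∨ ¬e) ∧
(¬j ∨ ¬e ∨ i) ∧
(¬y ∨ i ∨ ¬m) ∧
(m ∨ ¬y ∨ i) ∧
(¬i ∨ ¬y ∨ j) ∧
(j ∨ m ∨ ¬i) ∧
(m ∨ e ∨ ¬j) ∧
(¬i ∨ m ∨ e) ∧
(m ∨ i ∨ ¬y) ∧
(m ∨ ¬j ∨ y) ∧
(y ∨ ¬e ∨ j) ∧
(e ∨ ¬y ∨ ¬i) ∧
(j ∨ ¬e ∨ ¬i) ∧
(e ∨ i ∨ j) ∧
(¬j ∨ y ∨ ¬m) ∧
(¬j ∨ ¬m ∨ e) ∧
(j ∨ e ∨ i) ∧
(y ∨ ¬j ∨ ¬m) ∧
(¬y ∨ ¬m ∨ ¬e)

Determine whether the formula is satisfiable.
Yes

Yes, the formula is satisfiable.

One satisfying assignment is: e=False, y=False, i=True, j=False, m=True

Verification: With this assignment, all 20 clauses evaluate to true.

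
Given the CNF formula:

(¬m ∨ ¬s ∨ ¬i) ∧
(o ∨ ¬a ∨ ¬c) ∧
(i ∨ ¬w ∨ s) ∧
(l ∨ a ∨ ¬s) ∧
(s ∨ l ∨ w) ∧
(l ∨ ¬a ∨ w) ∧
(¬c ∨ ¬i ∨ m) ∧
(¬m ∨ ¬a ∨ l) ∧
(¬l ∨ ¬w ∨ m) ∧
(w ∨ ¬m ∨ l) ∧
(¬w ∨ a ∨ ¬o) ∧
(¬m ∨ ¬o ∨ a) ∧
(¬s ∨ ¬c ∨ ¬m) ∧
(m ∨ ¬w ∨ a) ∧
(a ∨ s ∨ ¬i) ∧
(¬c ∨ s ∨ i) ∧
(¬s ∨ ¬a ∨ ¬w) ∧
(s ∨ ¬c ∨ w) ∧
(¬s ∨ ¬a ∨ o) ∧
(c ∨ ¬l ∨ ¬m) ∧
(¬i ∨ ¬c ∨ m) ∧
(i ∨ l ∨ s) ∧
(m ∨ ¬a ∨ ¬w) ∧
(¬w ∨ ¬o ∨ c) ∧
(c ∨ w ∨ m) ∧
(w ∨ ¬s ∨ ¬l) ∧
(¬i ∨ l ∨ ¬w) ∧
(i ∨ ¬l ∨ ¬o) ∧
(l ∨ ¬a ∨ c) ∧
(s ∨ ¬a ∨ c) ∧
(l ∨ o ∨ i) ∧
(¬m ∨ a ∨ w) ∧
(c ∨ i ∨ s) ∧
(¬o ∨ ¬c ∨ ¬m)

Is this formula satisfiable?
No

No, the formula is not satisfiable.

No assignment of truth values to the variables can make all 34 clauses true simultaneously.

The formula is UNSAT (unsatisfiable).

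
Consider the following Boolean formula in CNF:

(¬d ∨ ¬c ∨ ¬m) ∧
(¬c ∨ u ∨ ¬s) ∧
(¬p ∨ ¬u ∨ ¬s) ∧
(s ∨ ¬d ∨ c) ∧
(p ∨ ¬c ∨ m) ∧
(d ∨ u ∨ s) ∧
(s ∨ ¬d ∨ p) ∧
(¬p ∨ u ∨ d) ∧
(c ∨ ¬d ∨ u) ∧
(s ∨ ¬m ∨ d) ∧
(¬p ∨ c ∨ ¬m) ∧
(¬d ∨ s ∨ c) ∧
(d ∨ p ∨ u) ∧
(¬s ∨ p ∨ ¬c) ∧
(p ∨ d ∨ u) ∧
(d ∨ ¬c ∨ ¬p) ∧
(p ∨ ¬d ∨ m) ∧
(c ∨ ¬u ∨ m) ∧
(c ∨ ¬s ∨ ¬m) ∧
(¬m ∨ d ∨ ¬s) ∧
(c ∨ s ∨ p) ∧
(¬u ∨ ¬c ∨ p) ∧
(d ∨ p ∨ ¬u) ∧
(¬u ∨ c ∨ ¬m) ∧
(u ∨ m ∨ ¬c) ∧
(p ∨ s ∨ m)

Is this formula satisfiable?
Yes

Yes, the formula is satisfiable.

One satisfying assignment is: d=True, c=True, u=True, m=False, p=True, s=False

Verification: With this assignment, all 26 clauses evaluate to true.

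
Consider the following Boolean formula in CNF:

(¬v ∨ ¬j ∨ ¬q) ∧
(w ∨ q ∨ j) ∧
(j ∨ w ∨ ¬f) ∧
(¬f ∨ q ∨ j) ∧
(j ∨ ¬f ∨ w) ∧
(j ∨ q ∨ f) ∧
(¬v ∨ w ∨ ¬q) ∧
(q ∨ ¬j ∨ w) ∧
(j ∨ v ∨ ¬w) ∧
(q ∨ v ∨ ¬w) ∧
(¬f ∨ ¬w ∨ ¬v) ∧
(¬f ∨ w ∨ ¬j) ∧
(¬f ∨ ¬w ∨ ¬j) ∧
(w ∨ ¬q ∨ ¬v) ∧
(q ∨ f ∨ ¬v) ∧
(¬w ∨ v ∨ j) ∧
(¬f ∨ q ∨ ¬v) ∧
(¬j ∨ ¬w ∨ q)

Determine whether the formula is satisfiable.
Yes

Yes, the formula is satisfiable.

One satisfying assignment is: q=True, j=False, w=False, f=False, v=False

Verification: With this assignment, all 18 clauses evaluate to true.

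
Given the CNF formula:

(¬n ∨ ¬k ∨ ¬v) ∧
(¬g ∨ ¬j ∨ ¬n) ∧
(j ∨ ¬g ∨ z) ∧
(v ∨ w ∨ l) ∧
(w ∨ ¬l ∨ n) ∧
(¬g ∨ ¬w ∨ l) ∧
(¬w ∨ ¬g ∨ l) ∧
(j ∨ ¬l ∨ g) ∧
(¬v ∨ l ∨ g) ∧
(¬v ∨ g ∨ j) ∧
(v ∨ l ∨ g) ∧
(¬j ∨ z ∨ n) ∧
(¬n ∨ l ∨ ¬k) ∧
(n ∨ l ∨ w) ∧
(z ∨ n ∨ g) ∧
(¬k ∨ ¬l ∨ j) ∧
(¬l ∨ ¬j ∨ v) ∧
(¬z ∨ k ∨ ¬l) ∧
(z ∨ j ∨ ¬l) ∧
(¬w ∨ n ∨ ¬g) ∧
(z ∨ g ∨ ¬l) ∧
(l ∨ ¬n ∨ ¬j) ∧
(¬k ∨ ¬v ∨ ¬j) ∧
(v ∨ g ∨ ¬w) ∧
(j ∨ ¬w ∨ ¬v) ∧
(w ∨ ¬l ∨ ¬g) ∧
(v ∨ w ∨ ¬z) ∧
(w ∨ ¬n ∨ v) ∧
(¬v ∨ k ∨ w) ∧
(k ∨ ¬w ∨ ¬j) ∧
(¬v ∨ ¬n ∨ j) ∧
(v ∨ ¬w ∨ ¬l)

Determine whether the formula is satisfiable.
No

No, the formula is not satisfiable.

No assignment of truth values to the variables can make all 32 clauses true simultaneously.

The formula is UNSAT (unsatisfiable).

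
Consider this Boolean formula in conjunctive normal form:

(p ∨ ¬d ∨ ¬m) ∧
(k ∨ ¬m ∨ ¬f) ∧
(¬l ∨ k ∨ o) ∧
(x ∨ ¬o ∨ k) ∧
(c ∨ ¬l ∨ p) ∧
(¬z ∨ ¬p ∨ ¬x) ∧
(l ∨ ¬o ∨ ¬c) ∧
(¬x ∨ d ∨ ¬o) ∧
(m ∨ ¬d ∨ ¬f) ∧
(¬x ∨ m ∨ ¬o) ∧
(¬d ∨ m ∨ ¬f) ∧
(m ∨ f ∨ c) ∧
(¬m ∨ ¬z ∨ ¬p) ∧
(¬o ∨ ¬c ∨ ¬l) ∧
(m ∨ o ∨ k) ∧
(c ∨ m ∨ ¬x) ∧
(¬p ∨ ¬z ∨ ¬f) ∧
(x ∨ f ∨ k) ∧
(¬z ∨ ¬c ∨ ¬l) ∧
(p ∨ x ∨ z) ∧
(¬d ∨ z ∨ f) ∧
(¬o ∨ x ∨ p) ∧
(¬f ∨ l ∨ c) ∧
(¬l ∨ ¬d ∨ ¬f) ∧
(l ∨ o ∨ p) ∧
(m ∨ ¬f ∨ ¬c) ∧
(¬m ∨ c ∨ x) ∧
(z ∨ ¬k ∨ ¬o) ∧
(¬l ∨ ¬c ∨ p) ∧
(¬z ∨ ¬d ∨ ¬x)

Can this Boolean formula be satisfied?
Yes

Yes, the formula is satisfiable.

One satisfying assignment is: l=True, d=False, f=True, o=False, x=False, m=False, c=False, z=False, k=True, p=True

Verification: With this assignment, all 30 clauses evaluate to true.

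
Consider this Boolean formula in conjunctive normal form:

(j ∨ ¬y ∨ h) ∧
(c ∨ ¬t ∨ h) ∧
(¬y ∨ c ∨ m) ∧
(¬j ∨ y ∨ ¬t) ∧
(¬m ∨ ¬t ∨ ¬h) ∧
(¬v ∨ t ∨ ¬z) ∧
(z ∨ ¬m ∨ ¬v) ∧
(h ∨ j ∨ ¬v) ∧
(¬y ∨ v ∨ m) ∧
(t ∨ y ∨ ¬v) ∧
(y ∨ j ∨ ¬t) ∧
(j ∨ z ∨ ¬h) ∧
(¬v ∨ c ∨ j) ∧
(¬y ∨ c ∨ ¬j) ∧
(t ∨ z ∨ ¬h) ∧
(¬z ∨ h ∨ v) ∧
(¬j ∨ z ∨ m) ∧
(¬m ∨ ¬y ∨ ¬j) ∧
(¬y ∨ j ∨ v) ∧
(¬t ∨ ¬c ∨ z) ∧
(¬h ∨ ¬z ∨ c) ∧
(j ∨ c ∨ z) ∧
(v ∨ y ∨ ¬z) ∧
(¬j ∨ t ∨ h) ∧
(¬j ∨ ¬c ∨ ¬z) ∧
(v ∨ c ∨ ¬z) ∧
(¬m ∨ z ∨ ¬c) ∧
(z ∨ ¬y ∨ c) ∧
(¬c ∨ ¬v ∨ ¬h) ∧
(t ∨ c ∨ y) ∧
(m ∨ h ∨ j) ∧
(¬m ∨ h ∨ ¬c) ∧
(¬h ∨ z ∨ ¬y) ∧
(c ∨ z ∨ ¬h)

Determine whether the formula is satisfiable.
No

No, the formula is not satisfiable.

No assignment of truth values to the variables can make all 34 clauses true simultaneously.

The formula is UNSAT (unsatisfiable).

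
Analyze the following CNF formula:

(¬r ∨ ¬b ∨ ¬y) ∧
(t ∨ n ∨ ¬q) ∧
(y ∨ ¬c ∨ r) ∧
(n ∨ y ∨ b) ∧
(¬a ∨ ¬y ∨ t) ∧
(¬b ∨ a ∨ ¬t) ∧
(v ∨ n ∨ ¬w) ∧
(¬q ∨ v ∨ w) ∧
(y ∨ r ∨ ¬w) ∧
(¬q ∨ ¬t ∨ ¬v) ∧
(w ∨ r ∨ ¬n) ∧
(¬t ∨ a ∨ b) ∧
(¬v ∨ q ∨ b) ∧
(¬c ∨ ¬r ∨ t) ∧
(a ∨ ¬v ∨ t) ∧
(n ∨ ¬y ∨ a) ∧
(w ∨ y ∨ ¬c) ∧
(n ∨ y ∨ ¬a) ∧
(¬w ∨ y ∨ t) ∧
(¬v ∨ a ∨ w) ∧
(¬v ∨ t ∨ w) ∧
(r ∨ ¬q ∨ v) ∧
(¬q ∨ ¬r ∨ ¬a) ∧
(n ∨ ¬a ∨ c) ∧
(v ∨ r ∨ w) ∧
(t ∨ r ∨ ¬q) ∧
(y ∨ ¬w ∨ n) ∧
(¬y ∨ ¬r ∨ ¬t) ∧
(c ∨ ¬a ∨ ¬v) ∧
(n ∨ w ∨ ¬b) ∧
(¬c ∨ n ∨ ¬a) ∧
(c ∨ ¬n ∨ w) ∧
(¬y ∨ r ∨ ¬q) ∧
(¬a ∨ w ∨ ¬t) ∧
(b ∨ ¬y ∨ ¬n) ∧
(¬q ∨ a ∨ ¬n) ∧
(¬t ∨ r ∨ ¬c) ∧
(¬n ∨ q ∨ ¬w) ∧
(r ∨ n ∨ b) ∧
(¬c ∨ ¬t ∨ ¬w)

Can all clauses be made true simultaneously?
No

No, the formula is not satisfiable.

No assignment of truth values to the variables can make all 40 clauses true simultaneously.

The formula is UNSAT (unsatisfiable).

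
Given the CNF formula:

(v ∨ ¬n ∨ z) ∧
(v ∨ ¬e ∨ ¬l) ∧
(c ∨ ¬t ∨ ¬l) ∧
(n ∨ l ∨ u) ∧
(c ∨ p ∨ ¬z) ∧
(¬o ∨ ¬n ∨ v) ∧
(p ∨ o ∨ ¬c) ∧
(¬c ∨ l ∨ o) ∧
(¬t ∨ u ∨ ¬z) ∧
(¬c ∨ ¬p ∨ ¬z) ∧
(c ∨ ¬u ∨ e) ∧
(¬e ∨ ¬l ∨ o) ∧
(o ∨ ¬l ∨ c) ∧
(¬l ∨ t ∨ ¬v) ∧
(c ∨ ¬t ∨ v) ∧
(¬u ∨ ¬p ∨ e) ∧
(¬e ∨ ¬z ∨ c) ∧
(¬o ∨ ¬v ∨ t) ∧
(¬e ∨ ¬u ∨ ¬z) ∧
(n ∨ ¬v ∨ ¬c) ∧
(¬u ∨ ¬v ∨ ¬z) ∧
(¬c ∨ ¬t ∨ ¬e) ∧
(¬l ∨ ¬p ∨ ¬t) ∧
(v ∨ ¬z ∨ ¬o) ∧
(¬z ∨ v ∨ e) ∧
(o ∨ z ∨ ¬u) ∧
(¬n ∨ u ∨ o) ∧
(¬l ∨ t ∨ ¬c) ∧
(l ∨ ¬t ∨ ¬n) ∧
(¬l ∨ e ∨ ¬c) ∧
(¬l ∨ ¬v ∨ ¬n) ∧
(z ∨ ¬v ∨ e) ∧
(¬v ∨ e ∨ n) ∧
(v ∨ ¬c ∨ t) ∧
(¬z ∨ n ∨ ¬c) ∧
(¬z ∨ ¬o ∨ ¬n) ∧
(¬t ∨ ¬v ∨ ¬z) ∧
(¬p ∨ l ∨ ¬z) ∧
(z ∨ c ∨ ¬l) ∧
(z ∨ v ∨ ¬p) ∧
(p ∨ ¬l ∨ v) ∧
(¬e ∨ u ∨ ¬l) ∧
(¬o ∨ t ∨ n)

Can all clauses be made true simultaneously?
Yes

Yes, the formula is satisfiable.

One satisfying assignment is: l=False, u=True, c=False, v=True, e=True, z=False, o=True, p=False, t=True, n=False

Verification: With this assignment, all 43 clauses evaluate to true.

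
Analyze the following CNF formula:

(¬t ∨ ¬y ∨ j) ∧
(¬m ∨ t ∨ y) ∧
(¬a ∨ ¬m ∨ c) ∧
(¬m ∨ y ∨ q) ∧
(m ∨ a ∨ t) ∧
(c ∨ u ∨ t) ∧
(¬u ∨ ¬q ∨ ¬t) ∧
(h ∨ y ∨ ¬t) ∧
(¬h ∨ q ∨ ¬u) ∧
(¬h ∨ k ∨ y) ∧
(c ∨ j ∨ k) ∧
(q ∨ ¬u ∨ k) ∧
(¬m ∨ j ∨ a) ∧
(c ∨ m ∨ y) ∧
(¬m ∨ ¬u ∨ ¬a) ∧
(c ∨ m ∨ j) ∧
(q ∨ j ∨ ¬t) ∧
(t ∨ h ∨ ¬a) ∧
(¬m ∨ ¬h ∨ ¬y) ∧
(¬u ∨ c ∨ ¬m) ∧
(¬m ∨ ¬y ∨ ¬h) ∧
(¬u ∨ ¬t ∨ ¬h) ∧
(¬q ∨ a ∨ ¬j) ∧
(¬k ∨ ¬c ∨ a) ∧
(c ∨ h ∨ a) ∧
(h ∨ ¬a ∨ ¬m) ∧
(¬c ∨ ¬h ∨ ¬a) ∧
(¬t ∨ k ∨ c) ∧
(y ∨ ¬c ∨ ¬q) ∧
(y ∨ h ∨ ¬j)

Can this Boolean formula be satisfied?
Yes

Yes, the formula is satisfiable.

One satisfying assignment is: y=True, k=False, h=False, m=False, u=False, j=True, c=True, q=False, t=True, a=False

Verification: With this assignment, all 30 clauses evaluate to true.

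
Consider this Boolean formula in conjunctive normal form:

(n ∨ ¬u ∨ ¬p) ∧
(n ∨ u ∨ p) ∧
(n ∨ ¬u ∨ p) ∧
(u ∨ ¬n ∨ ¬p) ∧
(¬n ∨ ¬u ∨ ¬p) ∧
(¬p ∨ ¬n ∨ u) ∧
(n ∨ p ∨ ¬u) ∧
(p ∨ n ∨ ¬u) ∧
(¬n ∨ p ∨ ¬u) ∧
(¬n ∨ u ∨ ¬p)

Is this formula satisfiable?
Yes

Yes, the formula is satisfiable.

One satisfying assignment is: p=True, u=False, n=False

Verification: With this assignment, all 10 clauses evaluate to true.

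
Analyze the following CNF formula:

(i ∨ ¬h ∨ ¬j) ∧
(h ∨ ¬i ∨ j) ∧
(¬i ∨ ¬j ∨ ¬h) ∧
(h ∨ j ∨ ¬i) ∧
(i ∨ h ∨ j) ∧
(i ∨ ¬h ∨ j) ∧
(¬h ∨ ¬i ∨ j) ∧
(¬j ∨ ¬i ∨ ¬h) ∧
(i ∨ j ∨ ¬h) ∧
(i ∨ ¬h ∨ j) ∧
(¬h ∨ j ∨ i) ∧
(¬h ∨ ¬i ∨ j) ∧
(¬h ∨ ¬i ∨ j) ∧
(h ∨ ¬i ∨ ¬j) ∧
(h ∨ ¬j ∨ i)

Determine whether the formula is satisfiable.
No

No, the formula is not satisfiable.

No assignment of truth values to the variables can make all 15 clauses true simultaneously.

The formula is UNSAT (unsatisfiable).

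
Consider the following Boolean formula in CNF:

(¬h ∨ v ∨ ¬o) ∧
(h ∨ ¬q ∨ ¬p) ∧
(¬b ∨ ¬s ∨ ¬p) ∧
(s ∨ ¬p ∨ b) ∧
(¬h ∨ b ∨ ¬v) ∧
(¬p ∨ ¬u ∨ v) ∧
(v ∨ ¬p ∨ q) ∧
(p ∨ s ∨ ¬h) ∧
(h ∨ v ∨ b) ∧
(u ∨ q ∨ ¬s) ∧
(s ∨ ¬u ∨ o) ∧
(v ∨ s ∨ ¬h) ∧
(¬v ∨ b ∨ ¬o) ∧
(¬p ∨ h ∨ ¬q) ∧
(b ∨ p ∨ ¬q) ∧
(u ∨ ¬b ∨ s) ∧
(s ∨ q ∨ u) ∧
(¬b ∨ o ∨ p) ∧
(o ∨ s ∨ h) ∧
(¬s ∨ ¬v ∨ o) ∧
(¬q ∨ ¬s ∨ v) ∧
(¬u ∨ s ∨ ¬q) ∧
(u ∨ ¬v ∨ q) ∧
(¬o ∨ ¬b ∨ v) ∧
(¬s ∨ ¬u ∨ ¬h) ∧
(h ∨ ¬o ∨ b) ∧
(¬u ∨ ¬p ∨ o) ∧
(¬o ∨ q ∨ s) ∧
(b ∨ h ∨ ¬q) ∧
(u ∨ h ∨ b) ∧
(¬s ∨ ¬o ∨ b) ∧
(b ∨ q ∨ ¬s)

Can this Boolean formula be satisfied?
Yes

Yes, the formula is satisfiable.

One satisfying assignment is: u=False, q=True, v=True, o=True, b=True, h=True, s=True, p=False

Verification: With this assignment, all 32 clauses evaluate to true.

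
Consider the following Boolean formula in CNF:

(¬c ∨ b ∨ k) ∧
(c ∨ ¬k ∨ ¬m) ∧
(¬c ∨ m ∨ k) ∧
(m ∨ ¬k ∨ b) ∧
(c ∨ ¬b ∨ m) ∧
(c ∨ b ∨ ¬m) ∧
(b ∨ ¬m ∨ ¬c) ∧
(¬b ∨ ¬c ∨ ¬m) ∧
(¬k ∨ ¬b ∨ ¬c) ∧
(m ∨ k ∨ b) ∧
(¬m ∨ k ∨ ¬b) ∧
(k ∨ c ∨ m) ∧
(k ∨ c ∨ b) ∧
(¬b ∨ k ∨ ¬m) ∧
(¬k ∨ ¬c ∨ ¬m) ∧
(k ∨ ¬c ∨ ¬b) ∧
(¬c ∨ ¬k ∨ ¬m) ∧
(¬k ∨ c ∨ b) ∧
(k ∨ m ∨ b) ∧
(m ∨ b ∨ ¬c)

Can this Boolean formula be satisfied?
No

No, the formula is not satisfiable.

No assignment of truth values to the variables can make all 20 clauses true simultaneously.

The formula is UNSAT (unsatisfiable).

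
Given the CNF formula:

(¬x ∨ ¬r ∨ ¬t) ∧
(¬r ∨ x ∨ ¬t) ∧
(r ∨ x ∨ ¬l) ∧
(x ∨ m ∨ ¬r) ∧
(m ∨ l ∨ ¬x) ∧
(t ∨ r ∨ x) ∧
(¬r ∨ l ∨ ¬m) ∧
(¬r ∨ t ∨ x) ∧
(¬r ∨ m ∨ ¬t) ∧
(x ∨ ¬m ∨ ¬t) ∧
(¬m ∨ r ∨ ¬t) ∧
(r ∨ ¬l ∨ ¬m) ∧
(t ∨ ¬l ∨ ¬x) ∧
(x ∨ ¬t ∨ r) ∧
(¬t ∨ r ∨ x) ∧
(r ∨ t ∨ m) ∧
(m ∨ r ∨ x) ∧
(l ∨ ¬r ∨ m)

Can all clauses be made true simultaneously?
Yes

Yes, the formula is satisfiable.

One satisfying assignment is: t=False, m=True, l=False, x=True, r=False

Verification: With this assignment, all 18 clauses evaluate to true.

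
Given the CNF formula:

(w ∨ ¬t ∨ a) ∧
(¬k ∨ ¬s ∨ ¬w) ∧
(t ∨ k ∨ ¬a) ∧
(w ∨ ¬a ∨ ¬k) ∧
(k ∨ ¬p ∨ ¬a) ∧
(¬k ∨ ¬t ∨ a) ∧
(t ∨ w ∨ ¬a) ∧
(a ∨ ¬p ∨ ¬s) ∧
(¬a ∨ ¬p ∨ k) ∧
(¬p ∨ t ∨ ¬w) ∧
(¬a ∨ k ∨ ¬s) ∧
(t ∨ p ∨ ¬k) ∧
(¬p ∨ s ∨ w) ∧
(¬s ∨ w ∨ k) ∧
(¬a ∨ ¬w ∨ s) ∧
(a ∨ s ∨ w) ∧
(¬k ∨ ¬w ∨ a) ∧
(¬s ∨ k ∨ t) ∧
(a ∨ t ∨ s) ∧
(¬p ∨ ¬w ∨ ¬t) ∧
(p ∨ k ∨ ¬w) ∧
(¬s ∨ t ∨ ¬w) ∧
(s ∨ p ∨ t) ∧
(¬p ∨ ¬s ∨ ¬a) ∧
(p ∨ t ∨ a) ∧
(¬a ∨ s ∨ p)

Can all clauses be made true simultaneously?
No

No, the formula is not satisfiable.

No assignment of truth values to the variables can make all 26 clauses true simultaneously.

The formula is UNSAT (unsatisfiable).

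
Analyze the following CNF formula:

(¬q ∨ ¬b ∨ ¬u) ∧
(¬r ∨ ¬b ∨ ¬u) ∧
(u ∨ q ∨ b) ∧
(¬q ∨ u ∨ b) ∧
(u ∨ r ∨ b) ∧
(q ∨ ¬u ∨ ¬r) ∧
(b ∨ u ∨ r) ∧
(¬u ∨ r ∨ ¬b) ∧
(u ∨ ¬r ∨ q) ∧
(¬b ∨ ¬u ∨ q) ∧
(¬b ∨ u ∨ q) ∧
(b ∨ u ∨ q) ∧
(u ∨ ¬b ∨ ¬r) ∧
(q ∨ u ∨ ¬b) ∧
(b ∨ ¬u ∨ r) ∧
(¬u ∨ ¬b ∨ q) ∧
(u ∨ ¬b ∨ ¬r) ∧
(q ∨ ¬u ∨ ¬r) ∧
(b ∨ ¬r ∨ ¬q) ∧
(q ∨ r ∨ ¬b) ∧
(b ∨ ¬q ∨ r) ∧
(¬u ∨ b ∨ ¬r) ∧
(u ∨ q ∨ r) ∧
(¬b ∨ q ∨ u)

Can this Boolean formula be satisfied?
Yes

Yes, the formula is satisfiable.

One satisfying assignment is: q=True, r=False, b=True, u=False

Verification: With this assignment, all 24 clauses evaluate to true.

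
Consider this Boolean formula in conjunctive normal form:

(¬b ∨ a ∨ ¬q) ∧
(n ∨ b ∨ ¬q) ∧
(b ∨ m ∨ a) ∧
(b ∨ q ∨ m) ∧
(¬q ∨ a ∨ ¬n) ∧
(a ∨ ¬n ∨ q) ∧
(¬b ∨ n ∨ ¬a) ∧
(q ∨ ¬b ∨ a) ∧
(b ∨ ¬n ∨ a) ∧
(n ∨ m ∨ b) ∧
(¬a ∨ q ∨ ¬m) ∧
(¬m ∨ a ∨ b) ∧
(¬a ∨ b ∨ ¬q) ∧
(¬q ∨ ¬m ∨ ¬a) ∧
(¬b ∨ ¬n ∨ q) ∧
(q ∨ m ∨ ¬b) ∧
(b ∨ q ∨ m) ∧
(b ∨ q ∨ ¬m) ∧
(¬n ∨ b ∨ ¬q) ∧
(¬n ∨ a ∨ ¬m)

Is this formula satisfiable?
Yes

Yes, the formula is satisfiable.

One satisfying assignment is: m=False, a=True, b=True, q=True, n=True

Verification: With this assignment, all 20 clauses evaluate to true.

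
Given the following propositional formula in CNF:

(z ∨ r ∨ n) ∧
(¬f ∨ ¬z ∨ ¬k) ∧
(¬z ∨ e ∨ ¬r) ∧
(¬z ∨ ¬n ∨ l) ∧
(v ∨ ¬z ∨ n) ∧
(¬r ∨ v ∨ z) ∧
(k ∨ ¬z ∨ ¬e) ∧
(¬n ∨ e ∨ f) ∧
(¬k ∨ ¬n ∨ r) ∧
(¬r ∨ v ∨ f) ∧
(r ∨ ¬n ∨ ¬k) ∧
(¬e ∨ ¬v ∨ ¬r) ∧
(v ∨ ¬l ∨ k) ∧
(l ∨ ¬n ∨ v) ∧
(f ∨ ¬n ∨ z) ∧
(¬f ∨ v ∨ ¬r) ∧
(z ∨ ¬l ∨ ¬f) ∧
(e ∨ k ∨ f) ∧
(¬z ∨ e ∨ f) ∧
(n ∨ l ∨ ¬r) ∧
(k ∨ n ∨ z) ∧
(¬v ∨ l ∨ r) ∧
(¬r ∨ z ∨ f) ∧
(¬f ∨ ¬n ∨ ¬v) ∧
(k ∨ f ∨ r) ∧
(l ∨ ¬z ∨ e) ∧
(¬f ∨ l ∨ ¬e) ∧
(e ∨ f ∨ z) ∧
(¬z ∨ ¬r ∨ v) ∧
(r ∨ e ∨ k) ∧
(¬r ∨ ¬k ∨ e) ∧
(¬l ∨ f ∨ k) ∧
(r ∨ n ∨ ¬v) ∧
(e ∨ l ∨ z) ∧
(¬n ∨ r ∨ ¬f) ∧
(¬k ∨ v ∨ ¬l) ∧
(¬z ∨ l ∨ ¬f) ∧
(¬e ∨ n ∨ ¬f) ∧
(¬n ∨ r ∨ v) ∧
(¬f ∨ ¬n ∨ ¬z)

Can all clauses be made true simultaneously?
No

No, the formula is not satisfiable.

No assignment of truth values to the variables can make all 40 clauses true simultaneously.

The formula is UNSAT (unsatisfiable).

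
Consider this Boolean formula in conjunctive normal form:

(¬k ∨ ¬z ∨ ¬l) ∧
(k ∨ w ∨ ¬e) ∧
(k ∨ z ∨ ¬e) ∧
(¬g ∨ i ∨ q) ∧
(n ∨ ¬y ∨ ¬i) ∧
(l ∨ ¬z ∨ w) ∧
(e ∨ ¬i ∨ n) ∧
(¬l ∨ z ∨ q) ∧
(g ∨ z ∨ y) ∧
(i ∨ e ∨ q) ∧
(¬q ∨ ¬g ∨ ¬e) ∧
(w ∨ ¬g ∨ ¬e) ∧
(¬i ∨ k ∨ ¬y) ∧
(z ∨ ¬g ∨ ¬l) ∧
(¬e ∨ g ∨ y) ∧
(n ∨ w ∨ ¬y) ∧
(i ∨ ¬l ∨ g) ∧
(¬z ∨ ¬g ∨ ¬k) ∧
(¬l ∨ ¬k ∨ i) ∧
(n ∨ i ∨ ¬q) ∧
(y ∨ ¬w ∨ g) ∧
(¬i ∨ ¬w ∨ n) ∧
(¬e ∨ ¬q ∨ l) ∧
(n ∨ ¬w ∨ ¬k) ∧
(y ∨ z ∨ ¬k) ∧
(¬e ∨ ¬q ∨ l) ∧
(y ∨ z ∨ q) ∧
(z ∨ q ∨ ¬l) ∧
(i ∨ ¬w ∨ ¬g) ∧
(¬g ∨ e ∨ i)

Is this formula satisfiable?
Yes

Yes, the formula is satisfiable.

One satisfying assignment is: z=True, l=False, g=False, e=True, n=False, i=False, y=True, q=False, k=False, w=True

Verification: With this assignment, all 30 clauses evaluate to true.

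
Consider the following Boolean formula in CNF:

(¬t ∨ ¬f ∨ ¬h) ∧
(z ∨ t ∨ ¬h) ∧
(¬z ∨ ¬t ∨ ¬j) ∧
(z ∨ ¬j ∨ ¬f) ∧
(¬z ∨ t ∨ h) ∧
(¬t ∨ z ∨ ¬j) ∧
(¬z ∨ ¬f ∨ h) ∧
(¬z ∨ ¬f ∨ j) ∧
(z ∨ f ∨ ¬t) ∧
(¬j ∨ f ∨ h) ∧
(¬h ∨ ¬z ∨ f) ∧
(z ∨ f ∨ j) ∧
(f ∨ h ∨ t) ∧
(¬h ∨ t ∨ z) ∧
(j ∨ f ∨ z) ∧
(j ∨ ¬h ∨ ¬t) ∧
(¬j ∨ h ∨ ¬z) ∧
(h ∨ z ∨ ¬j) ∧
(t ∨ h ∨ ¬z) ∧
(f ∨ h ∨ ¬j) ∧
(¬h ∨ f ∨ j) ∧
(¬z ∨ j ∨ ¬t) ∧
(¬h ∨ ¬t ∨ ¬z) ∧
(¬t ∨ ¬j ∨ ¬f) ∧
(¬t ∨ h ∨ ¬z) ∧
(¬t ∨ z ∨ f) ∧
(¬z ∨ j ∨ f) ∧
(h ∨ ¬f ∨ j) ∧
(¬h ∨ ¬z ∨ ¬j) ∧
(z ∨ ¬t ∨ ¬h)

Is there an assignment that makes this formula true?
No

No, the formula is not satisfiable.

No assignment of truth values to the variables can make all 30 clauses true simultaneously.

The formula is UNSAT (unsatisfiable).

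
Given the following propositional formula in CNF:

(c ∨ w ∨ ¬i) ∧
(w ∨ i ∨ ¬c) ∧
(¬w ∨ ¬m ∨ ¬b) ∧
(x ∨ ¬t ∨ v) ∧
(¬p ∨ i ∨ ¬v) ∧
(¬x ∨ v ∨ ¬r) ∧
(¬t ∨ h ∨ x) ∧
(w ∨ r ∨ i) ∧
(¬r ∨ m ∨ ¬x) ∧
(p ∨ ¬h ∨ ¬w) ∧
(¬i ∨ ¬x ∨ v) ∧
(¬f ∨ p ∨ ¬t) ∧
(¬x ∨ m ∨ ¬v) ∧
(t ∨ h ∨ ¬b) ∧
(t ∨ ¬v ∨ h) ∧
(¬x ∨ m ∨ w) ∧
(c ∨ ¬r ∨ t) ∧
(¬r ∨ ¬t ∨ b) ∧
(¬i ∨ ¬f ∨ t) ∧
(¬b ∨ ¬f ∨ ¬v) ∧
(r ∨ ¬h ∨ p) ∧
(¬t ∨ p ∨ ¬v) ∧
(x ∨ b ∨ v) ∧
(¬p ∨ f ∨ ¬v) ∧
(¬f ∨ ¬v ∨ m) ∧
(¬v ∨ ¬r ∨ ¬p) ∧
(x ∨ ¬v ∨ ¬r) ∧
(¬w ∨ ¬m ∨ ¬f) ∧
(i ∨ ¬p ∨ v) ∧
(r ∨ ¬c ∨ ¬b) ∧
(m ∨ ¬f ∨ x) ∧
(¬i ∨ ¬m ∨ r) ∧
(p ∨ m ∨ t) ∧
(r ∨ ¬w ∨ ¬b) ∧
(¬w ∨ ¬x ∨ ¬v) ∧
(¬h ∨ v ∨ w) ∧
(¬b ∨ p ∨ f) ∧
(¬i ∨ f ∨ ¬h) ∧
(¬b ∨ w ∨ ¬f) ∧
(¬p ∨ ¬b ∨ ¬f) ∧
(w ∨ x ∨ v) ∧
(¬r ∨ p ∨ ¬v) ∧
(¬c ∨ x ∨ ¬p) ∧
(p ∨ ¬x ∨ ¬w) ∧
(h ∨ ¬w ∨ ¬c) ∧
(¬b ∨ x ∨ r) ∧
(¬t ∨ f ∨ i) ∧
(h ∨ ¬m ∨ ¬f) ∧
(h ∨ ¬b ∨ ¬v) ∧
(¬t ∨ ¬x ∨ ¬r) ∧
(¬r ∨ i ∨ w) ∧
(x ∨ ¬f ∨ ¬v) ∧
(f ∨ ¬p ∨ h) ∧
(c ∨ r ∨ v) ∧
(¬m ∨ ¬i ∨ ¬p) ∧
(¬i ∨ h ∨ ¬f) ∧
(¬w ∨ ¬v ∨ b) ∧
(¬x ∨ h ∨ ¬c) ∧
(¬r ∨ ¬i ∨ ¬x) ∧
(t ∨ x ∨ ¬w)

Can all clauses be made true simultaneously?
No

No, the formula is not satisfiable.

No assignment of truth values to the variables can make all 60 clauses true simultaneously.

The formula is UNSAT (unsatisfiable).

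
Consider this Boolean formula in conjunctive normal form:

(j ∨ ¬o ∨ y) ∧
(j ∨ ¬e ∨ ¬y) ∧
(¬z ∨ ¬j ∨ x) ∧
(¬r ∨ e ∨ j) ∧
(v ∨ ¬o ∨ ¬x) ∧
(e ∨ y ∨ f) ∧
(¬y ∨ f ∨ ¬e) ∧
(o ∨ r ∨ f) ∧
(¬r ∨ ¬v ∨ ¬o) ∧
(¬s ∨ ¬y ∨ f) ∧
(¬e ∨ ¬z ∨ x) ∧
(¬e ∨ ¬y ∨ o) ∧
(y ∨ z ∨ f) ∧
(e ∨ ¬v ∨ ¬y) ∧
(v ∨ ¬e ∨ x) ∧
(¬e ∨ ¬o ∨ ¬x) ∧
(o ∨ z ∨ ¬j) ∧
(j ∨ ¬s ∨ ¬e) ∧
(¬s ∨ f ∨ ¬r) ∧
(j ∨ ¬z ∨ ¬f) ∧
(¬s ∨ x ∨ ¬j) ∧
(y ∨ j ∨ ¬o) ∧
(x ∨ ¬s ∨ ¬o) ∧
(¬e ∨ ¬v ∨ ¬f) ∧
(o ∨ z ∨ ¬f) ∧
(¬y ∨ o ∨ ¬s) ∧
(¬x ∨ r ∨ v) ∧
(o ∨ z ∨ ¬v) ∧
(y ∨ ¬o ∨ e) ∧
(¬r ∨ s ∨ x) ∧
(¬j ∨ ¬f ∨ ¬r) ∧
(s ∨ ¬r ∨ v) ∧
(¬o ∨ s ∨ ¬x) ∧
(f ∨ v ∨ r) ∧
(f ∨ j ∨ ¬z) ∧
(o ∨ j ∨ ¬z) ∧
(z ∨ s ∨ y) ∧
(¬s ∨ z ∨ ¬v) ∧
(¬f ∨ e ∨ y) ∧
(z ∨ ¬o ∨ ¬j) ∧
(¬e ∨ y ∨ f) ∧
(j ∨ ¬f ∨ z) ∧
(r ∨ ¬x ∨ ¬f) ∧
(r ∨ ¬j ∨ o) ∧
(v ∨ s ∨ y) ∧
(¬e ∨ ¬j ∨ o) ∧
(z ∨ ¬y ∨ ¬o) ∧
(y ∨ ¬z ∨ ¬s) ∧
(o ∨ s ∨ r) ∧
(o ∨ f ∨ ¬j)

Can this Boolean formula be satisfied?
No

No, the formula is not satisfiable.

No assignment of truth values to the variables can make all 50 clauses true simultaneously.

The formula is UNSAT (unsatisfiable).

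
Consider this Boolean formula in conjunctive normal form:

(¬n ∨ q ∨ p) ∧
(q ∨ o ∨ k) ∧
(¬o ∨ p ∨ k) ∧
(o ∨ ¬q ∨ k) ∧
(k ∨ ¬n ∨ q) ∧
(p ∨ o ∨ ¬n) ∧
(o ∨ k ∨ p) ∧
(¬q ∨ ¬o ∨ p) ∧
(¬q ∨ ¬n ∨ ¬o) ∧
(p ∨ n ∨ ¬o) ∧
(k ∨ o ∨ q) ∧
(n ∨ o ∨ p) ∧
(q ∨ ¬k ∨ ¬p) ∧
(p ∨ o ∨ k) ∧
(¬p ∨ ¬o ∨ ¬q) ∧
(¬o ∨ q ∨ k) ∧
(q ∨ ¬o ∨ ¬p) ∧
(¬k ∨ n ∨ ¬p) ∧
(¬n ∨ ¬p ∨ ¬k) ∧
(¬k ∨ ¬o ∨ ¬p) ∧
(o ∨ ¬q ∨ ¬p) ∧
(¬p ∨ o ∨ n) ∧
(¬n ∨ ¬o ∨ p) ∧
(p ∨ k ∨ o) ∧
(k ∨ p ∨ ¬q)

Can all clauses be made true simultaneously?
No

No, the formula is not satisfiable.

No assignment of truth values to the variables can make all 25 clauses true simultaneously.

The formula is UNSAT (unsatisfiable).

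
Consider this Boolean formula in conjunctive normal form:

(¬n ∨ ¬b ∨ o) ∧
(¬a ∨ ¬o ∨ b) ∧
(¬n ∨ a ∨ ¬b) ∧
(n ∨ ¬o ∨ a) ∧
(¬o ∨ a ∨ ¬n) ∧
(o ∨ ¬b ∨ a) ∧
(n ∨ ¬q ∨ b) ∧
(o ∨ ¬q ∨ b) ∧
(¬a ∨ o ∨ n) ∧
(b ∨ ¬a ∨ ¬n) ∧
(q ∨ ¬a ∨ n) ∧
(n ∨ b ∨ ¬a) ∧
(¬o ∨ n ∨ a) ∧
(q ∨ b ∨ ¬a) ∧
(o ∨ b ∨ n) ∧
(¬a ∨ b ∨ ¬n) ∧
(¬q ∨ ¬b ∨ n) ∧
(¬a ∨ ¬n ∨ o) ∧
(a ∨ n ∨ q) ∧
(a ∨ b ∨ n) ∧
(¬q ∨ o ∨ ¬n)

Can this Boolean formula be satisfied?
Yes

Yes, the formula is satisfiable.

One satisfying assignment is: o=False, b=False, a=False, n=True, q=False

Verification: With this assignment, all 21 clauses evaluate to true.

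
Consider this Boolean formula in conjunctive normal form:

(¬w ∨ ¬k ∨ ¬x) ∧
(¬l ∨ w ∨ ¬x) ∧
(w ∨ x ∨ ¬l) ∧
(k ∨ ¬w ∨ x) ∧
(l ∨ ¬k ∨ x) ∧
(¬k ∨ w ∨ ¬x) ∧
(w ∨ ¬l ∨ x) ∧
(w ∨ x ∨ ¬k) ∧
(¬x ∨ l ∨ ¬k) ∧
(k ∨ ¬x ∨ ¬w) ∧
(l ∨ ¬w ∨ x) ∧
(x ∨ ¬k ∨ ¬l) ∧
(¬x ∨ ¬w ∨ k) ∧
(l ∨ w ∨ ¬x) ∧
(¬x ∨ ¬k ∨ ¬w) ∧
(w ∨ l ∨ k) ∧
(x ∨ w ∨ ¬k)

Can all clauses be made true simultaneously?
No

No, the formula is not satisfiable.

No assignment of truth values to the variables can make all 17 clauses true simultaneously.

The formula is UNSAT (unsatisfiable).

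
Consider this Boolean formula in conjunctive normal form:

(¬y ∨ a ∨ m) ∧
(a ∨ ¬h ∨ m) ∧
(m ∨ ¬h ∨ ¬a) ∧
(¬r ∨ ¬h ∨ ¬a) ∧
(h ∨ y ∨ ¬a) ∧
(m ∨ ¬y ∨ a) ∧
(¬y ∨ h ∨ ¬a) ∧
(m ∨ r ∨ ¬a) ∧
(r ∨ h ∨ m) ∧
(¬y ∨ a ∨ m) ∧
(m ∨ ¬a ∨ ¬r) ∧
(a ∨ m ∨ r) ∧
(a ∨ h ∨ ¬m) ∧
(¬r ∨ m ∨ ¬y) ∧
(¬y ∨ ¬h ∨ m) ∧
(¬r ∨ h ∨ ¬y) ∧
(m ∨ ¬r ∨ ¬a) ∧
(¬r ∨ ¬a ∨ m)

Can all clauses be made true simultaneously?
Yes

Yes, the formula is satisfiable.

One satisfying assignment is: h=False, y=False, a=False, m=False, r=True

Verification: With this assignment, all 18 clauses evaluate to true.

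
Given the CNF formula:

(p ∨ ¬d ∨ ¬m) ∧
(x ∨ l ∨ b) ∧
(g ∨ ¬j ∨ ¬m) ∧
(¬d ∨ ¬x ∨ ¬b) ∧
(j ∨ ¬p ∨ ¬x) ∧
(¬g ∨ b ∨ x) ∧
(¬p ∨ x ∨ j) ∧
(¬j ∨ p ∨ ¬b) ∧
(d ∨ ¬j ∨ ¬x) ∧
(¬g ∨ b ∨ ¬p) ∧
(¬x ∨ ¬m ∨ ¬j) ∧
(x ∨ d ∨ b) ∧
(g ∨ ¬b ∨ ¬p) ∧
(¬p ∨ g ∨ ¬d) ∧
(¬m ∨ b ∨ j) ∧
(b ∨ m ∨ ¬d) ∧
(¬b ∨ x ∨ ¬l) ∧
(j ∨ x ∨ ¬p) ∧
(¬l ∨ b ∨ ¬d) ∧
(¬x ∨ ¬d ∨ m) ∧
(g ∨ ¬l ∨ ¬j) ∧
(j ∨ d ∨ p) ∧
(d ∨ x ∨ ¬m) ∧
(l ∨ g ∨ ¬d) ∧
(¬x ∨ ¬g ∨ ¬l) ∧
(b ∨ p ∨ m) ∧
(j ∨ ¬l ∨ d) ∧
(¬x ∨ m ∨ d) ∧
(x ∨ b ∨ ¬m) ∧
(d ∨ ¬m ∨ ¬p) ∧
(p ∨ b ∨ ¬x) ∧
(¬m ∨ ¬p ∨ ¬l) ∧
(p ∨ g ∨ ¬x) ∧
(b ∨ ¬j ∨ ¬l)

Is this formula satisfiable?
Yes

Yes, the formula is satisfiable.

One satisfying assignment is: j=True, p=True, l=False, d=True, m=True, b=True, x=False, g=True

Verification: With this assignment, all 34 clauses evaluate to true.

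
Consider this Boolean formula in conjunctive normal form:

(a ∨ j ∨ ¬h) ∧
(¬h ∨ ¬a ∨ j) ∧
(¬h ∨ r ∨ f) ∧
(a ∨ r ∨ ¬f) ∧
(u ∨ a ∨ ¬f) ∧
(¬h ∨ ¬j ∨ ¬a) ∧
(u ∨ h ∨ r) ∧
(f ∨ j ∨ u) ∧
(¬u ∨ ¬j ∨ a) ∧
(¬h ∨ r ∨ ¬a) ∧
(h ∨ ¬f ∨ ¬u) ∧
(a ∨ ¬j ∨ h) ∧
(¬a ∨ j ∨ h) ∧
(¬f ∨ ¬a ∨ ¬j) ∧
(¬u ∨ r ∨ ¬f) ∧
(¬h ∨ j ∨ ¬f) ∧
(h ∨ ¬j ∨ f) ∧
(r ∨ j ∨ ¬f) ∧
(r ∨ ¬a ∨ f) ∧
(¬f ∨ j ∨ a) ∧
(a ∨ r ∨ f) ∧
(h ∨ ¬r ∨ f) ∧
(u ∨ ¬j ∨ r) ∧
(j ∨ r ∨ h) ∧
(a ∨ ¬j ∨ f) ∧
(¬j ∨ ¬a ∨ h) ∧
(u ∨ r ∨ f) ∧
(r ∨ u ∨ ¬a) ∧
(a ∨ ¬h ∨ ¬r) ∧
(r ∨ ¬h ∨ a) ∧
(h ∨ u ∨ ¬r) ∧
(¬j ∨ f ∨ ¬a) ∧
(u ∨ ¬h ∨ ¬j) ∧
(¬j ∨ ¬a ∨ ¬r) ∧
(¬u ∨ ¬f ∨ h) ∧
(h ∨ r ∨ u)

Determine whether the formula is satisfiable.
No

No, the formula is not satisfiable.

No assignment of truth values to the variables can make all 36 clauses true simultaneously.

The formula is UNSAT (unsatisfiable).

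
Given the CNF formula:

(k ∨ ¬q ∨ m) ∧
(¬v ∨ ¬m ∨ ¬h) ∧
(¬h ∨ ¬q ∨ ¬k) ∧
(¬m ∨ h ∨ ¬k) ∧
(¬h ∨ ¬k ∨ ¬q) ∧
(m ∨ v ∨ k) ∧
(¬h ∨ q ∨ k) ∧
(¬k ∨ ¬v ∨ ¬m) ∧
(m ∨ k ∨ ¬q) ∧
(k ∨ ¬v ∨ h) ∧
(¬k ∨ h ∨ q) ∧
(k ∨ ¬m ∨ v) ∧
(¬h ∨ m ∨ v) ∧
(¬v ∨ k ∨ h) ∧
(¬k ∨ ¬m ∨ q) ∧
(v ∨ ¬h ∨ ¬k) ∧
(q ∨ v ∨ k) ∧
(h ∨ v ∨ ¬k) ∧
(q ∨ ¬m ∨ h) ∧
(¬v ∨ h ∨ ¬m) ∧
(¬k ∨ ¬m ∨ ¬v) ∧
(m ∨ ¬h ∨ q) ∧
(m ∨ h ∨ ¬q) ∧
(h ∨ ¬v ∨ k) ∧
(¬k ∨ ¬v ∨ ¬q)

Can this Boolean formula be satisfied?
No

No, the formula is not satisfiable.

No assignment of truth values to the variables can make all 25 clauses true simultaneously.

The formula is UNSAT (unsatisfiable).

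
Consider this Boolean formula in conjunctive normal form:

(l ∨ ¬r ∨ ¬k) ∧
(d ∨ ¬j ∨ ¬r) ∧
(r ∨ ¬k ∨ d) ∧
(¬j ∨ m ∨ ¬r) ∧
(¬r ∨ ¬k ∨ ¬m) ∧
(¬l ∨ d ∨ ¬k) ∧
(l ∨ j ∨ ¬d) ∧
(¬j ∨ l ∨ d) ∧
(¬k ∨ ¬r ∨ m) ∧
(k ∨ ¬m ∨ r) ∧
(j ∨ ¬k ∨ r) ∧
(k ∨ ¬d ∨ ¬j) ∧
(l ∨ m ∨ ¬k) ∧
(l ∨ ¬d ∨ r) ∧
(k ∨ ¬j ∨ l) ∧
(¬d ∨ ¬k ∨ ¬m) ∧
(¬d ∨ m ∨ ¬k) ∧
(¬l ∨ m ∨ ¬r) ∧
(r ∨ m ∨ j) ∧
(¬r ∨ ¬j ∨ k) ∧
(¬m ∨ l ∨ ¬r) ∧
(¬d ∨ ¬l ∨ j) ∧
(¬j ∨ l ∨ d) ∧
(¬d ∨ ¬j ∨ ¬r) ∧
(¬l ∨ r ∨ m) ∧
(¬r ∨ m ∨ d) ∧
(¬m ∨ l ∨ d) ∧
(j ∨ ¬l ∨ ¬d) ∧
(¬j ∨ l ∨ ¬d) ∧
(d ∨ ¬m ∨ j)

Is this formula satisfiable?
No

No, the formula is not satisfiable.

No assignment of truth values to the variables can make all 30 clauses true simultaneously.

The formula is UNSAT (unsatisfiable).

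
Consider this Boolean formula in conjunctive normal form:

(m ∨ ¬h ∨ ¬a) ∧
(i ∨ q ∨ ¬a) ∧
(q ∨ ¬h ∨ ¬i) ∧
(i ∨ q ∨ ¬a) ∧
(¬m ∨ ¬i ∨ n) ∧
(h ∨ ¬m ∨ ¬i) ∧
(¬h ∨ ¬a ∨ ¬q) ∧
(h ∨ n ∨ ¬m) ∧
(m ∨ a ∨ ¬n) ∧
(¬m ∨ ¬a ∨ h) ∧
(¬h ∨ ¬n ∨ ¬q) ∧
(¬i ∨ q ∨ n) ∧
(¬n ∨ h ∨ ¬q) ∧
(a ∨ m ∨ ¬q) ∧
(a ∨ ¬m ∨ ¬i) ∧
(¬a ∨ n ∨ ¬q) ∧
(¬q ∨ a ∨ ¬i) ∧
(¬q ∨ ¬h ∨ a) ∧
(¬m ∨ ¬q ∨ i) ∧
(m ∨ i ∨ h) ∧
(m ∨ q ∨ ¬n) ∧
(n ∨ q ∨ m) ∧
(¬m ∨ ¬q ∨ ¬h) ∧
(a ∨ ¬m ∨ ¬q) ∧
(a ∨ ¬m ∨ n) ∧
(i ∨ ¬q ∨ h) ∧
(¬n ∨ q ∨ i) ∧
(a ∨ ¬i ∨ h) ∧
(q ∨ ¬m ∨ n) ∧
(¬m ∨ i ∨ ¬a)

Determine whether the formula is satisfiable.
No

No, the formula is not satisfiable.

No assignment of truth values to the variables can make all 30 clauses true simultaneously.

The formula is UNSAT (unsatisfiable).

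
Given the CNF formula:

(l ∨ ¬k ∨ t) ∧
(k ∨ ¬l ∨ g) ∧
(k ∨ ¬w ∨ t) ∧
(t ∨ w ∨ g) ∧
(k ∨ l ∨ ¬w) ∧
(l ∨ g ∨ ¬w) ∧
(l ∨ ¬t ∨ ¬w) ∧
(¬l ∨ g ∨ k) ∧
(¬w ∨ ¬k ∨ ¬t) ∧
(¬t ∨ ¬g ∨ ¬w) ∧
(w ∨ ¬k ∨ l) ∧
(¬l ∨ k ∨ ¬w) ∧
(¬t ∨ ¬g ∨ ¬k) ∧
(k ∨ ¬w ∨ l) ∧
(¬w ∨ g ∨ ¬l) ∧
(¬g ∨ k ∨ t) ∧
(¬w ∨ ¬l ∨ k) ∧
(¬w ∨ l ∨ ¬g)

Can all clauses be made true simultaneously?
Yes

Yes, the formula is satisfiable.

One satisfying assignment is: k=False, l=False, t=True, g=False, w=False

Verification: With this assignment, all 18 clauses evaluate to true.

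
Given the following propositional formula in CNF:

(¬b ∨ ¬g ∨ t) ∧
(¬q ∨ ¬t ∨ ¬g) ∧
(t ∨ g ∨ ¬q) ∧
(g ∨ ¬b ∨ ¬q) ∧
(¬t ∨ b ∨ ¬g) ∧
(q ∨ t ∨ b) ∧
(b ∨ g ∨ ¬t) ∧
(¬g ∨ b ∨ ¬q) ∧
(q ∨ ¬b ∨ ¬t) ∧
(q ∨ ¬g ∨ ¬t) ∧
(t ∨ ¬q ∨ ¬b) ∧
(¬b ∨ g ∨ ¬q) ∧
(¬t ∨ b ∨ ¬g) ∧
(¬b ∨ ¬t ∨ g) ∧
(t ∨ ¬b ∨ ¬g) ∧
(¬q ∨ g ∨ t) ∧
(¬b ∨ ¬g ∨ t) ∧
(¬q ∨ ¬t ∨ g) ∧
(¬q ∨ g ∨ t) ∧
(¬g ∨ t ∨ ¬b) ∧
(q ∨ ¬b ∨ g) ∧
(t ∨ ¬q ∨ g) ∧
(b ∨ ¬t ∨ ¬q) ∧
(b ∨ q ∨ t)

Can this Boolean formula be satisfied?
No

No, the formula is not satisfiable.

No assignment of truth values to the variables can make all 24 clauses true simultaneously.

The formula is UNSAT (unsatisfiable).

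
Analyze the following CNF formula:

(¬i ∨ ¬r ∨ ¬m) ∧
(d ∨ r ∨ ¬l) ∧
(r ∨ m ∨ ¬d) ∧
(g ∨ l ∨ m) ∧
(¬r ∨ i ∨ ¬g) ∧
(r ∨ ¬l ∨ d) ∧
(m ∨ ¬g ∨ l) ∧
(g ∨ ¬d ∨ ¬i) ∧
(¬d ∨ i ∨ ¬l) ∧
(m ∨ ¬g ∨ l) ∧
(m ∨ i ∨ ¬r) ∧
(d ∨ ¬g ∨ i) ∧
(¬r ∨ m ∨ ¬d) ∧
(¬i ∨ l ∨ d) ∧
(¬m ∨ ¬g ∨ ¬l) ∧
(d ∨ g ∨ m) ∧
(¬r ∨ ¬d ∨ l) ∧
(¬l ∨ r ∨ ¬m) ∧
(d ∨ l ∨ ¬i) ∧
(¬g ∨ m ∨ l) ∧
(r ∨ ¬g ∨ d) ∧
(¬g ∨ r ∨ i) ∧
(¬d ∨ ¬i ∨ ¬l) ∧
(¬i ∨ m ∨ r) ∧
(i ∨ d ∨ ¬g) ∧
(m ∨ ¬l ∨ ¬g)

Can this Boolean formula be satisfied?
Yes

Yes, the formula is satisfiable.

One satisfying assignment is: i=False, m=True, l=False, r=False, g=False, d=False

Verification: With this assignment, all 26 clauses evaluate to true.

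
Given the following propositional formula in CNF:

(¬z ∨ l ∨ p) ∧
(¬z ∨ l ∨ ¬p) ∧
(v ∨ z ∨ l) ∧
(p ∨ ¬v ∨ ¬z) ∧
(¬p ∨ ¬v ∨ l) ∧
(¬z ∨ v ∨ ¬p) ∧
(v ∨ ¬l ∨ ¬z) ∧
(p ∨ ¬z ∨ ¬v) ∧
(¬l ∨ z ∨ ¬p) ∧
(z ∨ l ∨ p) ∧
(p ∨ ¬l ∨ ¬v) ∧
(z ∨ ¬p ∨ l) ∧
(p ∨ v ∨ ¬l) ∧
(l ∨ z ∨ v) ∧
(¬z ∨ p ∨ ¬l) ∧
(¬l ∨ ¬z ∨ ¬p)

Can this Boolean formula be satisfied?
No

No, the formula is not satisfiable.

No assignment of truth values to the variables can make all 16 clauses true simultaneously.

The formula is UNSAT (unsatisfiable).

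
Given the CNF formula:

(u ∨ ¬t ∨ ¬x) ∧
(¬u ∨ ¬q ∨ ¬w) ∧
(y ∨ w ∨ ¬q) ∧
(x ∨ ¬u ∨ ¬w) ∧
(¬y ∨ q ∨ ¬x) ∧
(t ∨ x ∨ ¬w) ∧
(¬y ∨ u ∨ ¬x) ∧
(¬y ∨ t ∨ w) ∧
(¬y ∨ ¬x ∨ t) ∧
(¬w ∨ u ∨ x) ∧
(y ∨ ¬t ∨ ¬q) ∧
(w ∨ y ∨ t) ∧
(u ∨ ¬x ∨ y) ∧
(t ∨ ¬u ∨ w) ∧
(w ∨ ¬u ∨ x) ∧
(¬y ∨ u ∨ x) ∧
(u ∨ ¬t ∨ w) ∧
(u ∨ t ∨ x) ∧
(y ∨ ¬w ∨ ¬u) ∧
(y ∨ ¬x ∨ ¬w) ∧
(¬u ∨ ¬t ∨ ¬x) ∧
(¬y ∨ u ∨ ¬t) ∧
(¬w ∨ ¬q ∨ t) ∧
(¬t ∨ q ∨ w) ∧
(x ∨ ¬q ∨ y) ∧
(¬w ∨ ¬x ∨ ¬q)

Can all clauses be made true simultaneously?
No

No, the formula is not satisfiable.

No assignment of truth values to the variables can make all 26 clauses true simultaneously.

The formula is UNSAT (unsatisfiable).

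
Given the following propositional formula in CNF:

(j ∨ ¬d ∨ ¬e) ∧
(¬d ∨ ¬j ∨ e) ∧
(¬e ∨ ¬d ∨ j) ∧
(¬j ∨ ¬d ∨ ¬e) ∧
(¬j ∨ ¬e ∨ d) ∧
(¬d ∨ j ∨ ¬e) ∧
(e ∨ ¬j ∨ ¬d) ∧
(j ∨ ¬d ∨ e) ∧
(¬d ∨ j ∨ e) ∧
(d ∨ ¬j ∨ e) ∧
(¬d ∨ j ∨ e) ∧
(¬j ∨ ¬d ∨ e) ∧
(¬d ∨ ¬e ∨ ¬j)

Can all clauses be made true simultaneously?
Yes

Yes, the formula is satisfiable.

One satisfying assignment is: j=False, e=False, d=False

Verification: With this assignment, all 13 clauses evaluate to true.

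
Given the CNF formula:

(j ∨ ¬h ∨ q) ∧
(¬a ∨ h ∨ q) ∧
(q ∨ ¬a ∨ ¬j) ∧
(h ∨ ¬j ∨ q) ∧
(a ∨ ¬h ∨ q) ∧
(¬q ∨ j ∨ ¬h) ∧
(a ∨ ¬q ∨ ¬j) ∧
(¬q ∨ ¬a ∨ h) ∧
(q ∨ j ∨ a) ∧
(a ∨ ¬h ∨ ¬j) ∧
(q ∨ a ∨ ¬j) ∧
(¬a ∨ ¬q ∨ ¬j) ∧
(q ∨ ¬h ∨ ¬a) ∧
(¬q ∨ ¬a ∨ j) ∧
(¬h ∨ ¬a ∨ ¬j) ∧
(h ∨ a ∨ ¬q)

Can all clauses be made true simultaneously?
No

No, the formula is not satisfiable.

No assignment of truth values to the variables can make all 16 clauses true simultaneously.

The formula is UNSAT (unsatisfiable).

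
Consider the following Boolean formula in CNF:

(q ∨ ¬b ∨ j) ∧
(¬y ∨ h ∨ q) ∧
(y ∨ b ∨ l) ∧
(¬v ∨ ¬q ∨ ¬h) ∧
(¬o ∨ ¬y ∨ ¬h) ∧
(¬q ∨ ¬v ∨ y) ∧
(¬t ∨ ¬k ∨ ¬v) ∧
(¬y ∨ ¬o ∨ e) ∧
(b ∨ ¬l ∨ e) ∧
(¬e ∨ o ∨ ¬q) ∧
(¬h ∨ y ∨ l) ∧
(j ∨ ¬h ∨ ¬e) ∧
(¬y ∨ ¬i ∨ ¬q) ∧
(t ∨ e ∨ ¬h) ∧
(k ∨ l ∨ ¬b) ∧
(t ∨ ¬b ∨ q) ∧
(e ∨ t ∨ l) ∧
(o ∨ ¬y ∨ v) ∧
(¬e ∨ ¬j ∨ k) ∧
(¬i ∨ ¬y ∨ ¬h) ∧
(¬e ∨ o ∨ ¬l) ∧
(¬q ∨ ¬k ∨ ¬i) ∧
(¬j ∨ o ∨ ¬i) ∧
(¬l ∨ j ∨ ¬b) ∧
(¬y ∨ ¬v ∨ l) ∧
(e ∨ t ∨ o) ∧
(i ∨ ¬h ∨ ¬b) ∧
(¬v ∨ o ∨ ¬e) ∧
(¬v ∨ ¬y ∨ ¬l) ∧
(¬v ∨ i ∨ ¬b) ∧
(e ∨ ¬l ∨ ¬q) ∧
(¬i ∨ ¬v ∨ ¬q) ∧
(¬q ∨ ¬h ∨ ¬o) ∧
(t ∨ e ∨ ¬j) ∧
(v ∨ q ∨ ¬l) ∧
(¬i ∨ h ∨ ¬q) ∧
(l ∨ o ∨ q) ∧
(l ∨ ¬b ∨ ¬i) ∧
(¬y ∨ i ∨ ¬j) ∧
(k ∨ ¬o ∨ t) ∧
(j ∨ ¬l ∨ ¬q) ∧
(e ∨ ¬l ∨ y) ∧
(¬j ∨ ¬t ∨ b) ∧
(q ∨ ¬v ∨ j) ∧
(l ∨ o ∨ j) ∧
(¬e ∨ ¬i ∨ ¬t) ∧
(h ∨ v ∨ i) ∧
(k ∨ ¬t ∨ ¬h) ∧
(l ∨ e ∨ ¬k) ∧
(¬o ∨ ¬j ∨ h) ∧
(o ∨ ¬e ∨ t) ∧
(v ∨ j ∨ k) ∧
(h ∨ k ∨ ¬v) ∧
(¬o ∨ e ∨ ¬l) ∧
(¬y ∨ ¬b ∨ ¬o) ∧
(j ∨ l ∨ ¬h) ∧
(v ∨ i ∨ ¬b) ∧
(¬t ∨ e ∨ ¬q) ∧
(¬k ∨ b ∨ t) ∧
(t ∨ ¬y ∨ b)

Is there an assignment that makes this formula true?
No

No, the formula is not satisfiable.

No assignment of truth values to the variables can make all 60 clauses true simultaneously.

The formula is UNSAT (unsatisfiable).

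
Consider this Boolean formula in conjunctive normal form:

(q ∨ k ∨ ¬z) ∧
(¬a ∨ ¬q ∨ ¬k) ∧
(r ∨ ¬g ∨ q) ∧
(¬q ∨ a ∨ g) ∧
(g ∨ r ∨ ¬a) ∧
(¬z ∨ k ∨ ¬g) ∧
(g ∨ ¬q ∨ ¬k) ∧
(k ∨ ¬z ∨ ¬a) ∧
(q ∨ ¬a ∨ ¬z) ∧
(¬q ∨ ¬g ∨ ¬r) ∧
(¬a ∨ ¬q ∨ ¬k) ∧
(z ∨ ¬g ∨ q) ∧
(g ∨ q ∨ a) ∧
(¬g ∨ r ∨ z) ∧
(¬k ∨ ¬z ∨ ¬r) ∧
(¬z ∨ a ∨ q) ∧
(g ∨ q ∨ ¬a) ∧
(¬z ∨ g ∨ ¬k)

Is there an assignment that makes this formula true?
Yes

Yes, the formula is satisfiable.

One satisfying assignment is: k=True, z=True, r=False, q=True, a=False, g=True

Verification: With this assignment, all 18 clauses evaluate to true.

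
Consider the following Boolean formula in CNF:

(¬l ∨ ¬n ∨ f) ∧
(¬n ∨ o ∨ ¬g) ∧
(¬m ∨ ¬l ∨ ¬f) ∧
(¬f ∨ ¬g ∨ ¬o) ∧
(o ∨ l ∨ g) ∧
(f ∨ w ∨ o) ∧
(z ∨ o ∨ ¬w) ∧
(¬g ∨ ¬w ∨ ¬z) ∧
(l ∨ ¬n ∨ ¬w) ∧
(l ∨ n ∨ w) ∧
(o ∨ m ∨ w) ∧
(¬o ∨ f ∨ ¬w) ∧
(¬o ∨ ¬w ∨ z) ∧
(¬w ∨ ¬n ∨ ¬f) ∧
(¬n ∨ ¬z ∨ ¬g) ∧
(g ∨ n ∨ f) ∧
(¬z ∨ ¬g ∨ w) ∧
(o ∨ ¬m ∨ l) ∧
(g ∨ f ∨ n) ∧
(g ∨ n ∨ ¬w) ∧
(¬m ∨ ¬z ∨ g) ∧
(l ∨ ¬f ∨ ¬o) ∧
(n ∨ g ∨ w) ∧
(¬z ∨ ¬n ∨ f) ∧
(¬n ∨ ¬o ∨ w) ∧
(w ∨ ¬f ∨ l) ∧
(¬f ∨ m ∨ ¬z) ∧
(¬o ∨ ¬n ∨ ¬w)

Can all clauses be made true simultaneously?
Yes

Yes, the formula is satisfiable.

One satisfying assignment is: w=False, f=False, z=False, n=False, l=True, m=False, o=True, g=True

Verification: With this assignment, all 28 clauses evaluate to true.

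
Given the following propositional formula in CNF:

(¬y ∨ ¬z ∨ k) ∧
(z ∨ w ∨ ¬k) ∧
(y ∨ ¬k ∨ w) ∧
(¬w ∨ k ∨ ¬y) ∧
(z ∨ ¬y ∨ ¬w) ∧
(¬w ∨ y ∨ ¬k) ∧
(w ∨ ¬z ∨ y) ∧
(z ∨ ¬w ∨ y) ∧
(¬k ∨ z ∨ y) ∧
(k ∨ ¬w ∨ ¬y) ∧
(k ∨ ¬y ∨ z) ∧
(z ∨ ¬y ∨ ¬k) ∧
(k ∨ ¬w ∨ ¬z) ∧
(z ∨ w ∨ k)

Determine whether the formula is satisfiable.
Yes

Yes, the formula is satisfiable.

One satisfying assignment is: k=True, w=False, z=True, y=True

Verification: With this assignment, all 14 clauses evaluate to true.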